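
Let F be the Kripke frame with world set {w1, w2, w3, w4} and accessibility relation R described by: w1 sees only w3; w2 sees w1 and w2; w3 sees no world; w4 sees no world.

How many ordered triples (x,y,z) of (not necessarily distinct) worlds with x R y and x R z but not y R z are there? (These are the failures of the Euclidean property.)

3

Enumerating: (w1,w3,w3), (w2,w1,w1), (w2,w1,w2).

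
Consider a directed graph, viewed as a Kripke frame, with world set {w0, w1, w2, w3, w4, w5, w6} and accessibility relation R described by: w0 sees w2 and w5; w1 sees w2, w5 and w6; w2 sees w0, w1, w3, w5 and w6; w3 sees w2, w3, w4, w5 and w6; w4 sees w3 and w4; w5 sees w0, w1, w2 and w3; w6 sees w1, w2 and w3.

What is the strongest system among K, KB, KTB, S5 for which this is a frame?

Symmetric (axiom B): yes — every pair in R has its reverse in R.
Reflexive (axiom T): no — w0 is not related to itself.
Euclidean (axiom 5): no — w1 R w5 and w1 R w6, but not w5 R w6.
So F validates K, KB; KTB would additionally require R to be reflexive. The strongest is KB.

KB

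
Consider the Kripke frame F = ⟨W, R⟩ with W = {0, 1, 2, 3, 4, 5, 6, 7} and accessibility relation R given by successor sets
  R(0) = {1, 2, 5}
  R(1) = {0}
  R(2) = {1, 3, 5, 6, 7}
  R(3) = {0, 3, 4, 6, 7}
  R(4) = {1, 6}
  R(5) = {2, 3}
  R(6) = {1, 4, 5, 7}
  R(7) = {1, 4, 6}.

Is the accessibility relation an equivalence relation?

Reflexive: no — 0 is not related to itself.
Symmetric: no — 0 R 2 but not 2 R 0.
Transitive: no — 0 R 2 and 2 R 3, but not 0 R 3.
So R is not an equivalence relation.

No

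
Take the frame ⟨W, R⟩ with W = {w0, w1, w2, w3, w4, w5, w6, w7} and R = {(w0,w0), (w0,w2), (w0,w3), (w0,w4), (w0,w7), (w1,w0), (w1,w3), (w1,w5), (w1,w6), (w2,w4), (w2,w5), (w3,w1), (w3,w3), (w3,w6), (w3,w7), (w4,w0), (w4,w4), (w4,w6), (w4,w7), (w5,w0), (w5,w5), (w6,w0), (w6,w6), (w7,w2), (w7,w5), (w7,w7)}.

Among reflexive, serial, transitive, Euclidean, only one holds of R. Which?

Reflexive: no — w1 is not related to itself.
Serial: yes — every world has a successor (e.g. w0 R w0).
Transitive: no — w0 R w2 and w2 R w5, but not w0 R w5.
Euclidean: no — w0 R w2 and w0 R w3, but not w2 R w3.
Only serial holds.

serial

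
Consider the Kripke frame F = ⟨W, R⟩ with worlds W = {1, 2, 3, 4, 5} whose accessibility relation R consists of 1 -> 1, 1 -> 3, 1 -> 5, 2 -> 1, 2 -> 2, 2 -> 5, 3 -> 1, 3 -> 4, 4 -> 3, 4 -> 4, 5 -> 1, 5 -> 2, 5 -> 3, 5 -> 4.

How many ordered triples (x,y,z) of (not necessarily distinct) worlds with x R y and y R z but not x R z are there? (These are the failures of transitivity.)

12

Enumerating: (1,3,4), (1,5,2), (1,5,4), (2,1,3), (2,5,3), (2,5,4), (3,1,3), (3,1,5), (3,4,3), (4,3,1), (5,1,5), (5,2,5).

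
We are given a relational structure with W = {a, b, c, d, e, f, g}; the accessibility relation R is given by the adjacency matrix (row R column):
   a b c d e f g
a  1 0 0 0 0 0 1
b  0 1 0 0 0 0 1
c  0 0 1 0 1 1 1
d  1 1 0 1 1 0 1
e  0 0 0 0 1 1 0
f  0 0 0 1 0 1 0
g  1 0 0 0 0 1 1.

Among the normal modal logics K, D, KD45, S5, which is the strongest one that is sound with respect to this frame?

Serial (axiom D): yes — every world has a successor (e.g. a R a).
Euclidean (axiom 5): no — c R e and c R g, but not e R g.
Transitive (axiom 4): no — a R g and g R f, but not a R f.
Reflexive (axiom T): yes — every world is R-related to itself.
So F validates K, D; KD45 would additionally require R to be Euclidean and transitive. The strongest is D.

D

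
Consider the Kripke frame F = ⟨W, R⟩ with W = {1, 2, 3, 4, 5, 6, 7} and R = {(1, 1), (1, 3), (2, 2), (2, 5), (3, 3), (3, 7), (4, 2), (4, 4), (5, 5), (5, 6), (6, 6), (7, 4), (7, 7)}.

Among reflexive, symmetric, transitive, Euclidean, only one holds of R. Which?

Reflexive: yes — every world is R-related to itself.
Symmetric: no — 1 R 3 but not 3 R 1.
Transitive: no — 1 R 3 and 3 R 7, but not 1 R 7.
Euclidean: no — 1 R 3 and 1 R 1, but not 3 R 1.
Only reflexive holds.

reflexive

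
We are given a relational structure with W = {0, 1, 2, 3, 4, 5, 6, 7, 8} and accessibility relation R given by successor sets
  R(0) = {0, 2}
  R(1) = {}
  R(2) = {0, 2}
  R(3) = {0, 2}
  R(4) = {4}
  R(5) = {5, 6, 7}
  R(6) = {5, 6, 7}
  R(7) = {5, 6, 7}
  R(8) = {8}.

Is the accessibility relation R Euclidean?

Yes

Euclidean: yes — any two successors of a common world are R-related.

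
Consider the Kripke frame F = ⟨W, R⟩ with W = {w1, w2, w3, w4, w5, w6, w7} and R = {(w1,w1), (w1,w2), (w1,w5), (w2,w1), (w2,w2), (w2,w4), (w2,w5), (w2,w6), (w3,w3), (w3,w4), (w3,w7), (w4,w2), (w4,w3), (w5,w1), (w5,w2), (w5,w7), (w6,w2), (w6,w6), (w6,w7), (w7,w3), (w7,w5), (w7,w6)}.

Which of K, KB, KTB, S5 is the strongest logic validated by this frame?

KB

Symmetric (axiom B): yes — every pair in R has its reverse in R.
Reflexive (axiom T): no — w4 is not related to itself.
Euclidean (axiom 5): no — w2 R w1 and w2 R w4, but not w1 R w4.
So F validates K, KB; KTB would additionally require R to be reflexive. The strongest is KB.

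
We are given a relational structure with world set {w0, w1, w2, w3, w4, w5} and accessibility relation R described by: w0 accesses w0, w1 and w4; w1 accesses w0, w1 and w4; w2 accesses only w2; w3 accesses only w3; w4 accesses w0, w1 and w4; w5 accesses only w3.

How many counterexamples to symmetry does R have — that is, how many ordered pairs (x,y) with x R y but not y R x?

Enumerating: (w5,w3).

1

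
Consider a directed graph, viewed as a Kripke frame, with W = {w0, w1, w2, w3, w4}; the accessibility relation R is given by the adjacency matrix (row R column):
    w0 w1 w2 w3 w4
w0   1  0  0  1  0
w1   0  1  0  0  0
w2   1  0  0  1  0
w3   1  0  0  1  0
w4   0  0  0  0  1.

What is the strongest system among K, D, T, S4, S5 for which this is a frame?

D

Serial (axiom D): yes — every world has a successor (e.g. w0 R w0).
Reflexive (axiom T): no — w2 is not related to itself.
Transitive (axiom 4): yes — every two-step R-path is closed by a direct edge.
Euclidean (axiom 5): yes — any two successors of a common world are R-related.
So F validates K, D; T would additionally require R to be reflexive. The strongest is D.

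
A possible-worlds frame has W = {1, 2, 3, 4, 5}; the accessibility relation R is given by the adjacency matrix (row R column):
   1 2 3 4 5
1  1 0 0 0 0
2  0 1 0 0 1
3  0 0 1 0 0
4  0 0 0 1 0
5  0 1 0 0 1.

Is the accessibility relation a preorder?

Yes

Reflexive: yes — every world is R-related to itself.
Transitive: yes — every two-step R-path is closed by a direct edge.
So R is a preorder.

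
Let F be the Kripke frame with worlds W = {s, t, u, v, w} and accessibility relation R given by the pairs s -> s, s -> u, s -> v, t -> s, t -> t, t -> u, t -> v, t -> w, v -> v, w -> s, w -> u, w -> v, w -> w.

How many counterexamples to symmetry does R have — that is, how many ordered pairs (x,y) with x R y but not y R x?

Enumerating: (s,u), (s,v), (t,s), (t,u), (t,v), (t,w), (w,s), (w,u), (w,v).

9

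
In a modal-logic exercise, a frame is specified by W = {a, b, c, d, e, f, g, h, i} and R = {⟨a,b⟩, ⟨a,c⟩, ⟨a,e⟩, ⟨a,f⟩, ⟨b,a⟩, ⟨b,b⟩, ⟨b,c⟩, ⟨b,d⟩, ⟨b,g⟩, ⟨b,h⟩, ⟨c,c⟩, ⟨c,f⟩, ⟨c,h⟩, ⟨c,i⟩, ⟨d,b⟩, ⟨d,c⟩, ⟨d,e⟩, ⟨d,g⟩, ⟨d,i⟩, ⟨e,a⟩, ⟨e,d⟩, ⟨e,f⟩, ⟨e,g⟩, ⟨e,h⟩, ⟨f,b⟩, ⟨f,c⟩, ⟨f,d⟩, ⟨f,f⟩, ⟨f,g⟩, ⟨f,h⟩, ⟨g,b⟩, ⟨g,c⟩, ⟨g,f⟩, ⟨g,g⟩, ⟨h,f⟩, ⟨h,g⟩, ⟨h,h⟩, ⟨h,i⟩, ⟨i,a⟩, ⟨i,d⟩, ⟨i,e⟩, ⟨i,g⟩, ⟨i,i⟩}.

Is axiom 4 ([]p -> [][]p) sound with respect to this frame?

No

The schema 4 characterises exactly the transitive frames.
Transitive: no — a R b and b R d, but not a R d.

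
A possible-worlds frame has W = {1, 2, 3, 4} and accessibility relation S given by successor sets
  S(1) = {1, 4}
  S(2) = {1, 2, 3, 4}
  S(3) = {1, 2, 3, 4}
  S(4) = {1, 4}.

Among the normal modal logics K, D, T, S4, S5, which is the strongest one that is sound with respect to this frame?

Serial (axiom D): yes — every world has a successor (e.g. 1 S 1).
Reflexive (axiom T): yes — every world is S-related to itself.
Transitive (axiom 4): yes — every two-step S-path is closed by a direct edge.
Euclidean (axiom 5): no — 2 S 1 and 2 S 3, but not 1 S 3.
So F validates K, D, T, S4; S5 would additionally require S to be Euclidean. The strongest is S4.

S4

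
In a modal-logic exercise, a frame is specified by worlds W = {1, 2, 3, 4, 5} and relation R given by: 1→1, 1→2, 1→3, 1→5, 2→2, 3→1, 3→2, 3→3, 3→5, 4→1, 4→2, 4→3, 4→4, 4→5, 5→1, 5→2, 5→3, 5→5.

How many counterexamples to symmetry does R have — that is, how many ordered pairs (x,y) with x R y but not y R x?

7

Enumerating: (1,2), (3,2), (4,1), (4,2), (4,3), (4,5), (5,2).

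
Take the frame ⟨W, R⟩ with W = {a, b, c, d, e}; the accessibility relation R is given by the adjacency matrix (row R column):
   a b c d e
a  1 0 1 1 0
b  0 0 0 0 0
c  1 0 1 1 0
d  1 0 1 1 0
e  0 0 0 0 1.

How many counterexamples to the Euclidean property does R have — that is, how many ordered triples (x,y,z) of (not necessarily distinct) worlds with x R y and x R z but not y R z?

R is Euclidean; there are no such tuples.

0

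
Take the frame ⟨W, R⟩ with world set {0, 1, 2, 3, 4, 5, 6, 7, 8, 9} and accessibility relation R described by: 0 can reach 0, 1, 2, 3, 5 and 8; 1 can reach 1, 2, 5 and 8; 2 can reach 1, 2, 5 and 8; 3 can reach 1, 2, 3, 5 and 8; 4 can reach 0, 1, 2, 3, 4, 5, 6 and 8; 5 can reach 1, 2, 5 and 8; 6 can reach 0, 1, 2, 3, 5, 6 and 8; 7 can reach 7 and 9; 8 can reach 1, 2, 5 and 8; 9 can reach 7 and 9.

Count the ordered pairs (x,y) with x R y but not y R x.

22

Enumerating: (0,1), (0,2), (0,3), (0,5), (0,8), (3,1), (3,2), (3,5), (3,8), (4,0), (4,1), (4,2), … and 10 more.
Total: 22.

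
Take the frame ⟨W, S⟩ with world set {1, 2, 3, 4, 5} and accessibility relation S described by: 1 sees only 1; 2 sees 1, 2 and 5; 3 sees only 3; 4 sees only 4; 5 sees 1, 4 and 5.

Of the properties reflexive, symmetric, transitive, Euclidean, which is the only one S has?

Reflexive: yes — every world is S-related to itself.
Symmetric: no — 2 S 1 but not 1 S 2.
Transitive: no — 2 S 5 and 5 S 4, but not 2 S 4.
Euclidean: no — 2 S 1 and 2 S 5, but not 1 S 5.
Only reflexive holds.

reflexive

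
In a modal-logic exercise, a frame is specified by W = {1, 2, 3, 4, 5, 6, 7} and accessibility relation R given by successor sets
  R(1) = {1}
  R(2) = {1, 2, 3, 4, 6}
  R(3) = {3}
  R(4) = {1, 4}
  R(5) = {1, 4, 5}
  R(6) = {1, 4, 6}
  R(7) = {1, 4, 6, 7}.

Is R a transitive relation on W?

Transitive: yes — every two-step R-path is closed by a direct edge.

Yes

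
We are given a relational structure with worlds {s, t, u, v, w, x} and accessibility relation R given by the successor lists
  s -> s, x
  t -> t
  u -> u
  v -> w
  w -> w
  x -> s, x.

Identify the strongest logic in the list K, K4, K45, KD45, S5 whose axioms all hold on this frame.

KD45

Transitive (axiom 4): yes — every two-step R-path is closed by a direct edge.
Euclidean (axiom 5): yes — any two successors of a common world are R-related.
Serial (axiom D): yes — every world has a successor (e.g. s R s).
Reflexive (axiom T): no — v is not related to itself.
So F validates K, K4, K45, KD45; S5 would additionally require R to be reflexive. The strongest is KD45.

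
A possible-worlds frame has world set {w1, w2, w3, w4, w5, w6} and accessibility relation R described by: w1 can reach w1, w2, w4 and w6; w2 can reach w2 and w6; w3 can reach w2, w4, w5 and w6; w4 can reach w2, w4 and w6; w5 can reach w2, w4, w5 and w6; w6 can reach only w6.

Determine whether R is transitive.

Yes

Transitive: yes — every two-step R-path is closed by a direct edge.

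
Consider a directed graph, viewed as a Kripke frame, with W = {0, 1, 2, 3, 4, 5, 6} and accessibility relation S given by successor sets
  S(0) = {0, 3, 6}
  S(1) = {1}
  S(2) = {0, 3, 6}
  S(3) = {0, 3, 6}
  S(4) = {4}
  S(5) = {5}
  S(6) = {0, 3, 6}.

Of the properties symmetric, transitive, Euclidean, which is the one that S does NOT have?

symmetric

Symmetric: no — 2 S 0 but not 0 S 2.
Transitive: yes — every two-step S-path is closed by a direct edge.
Euclidean: yes — any two successors of a common world are S-related.
Only symmetric fails.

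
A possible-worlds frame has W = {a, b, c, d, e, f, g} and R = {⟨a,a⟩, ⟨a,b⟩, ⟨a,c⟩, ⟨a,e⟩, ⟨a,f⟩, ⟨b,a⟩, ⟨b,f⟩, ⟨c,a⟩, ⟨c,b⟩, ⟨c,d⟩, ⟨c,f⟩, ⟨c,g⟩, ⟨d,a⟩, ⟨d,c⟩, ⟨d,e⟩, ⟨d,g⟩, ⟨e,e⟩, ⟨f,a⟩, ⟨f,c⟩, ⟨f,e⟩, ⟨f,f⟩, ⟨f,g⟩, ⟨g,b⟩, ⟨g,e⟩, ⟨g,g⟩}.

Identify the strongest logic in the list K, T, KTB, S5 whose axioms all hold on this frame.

Reflexive (axiom T): no — b is not related to itself.
Symmetric (axiom B): no — a R e but not e R a.
Euclidean (axiom 5): no — a R b and a R c, but not b R c.
So F validates K; T would additionally require R to be reflexive. The strongest is K.

K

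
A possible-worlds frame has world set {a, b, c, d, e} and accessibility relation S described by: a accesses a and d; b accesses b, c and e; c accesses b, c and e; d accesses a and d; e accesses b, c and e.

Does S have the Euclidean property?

Euclidean: yes — any two successors of a common world are S-related.

Yes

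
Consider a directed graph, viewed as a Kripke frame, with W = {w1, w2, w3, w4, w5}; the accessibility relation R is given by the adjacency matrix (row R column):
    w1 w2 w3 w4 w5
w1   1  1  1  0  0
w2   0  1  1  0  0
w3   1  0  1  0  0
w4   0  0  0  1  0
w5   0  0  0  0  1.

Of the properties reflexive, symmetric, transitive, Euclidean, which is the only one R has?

Reflexive: yes — every world is R-related to itself.
Symmetric: no — w1 R w2 but not w2 R w1.
Transitive: no — w2 R w3 and w3 R w1, but not w2 R w1.
Euclidean: no — w1 R w3 and w1 R w2, but not w3 R w2.
Only reflexive holds.

reflexive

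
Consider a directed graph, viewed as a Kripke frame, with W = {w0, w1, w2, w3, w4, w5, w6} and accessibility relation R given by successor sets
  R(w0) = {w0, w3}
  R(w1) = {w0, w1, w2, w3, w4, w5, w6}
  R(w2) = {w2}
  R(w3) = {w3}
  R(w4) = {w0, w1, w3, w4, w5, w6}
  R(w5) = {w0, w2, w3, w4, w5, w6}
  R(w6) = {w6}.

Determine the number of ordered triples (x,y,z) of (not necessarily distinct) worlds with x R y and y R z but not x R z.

3

Enumerating: (w4,w1,w2), (w4,w5,w2), (w5,w4,w1).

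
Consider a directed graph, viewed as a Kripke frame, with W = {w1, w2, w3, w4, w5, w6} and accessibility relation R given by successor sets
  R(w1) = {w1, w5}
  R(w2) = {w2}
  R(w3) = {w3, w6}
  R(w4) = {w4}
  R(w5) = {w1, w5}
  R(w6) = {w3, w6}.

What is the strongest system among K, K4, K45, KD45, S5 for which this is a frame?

Transitive (axiom 4): yes — every two-step R-path is closed by a direct edge.
Euclidean (axiom 5): yes — any two successors of a common world are R-related.
Serial (axiom D): yes — every world has a successor (e.g. w1 R w1).
Reflexive (axiom T): yes — every world is R-related to itself.
So F validates K, K4, K45, KD45, S5. The strongest is S5.

S5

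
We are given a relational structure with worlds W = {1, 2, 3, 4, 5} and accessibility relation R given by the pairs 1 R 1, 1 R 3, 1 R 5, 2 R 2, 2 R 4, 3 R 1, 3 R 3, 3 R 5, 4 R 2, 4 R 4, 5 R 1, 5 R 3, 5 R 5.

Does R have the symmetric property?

Yes

Symmetric: yes — every pair in R has its reverse in R.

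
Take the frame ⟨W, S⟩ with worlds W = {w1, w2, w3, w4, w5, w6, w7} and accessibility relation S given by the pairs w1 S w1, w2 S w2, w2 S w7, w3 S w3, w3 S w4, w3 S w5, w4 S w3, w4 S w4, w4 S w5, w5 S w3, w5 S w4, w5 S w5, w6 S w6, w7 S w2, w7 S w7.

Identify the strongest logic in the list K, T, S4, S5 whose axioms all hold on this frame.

S5

Reflexive (axiom T): yes — every world is S-related to itself.
Transitive (axiom 4): yes — every two-step S-path is closed by a direct edge.
Euclidean (axiom 5): yes — any two successors of a common world are S-related.
So F validates K, T, S4, S5. The strongest is S5.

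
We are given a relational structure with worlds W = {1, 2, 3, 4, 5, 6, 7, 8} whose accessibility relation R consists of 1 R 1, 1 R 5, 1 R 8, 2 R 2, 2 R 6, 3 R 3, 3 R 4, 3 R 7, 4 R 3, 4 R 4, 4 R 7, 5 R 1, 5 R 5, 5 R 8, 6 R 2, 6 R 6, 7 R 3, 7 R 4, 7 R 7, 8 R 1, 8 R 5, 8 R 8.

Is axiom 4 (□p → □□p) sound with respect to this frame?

By correspondence theory, 4 is valid on a frame iff R is transitive.
Transitive: yes — every two-step R-path is closed by a direct edge.

Yes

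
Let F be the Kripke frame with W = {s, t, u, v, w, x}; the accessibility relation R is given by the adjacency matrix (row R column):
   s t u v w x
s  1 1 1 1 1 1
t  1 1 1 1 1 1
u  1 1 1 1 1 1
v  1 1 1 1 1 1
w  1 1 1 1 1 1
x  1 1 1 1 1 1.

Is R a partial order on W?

No

Reflexive: yes — every world is R-related to itself.
Transitive: yes — every two-step R-path is closed by a direct edge.
Antisymmetric: no — s R t and t R s with s ≠ t.
So R is not a partial order.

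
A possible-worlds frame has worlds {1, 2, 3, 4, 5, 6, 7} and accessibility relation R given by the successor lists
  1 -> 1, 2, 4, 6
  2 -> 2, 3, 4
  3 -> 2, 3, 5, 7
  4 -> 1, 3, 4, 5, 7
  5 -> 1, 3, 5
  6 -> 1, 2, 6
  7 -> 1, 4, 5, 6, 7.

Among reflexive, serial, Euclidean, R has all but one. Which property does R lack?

Reflexive: yes — every world is R-related to itself.
Serial: yes — every world has a successor (e.g. 1 R 1).
Euclidean: no — 1 R 2 and 1 R 6, but not 2 R 6.
Only Euclidean fails.

Euclidean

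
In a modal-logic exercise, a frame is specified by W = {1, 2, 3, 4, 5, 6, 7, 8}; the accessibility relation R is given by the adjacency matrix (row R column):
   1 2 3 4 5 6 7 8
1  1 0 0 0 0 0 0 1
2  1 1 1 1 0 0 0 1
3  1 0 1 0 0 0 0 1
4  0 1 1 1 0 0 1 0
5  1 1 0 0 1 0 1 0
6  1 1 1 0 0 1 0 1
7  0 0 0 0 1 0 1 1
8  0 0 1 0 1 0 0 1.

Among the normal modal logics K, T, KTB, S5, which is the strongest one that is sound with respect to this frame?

Reflexive (axiom T): yes — every world is R-related to itself.
Symmetric (axiom B): no — 1 R 8 but not 8 R 1.
Euclidean (axiom 5): no — 2 R 1 and 2 R 3, but not 1 R 3.
So F validates K, T; KTB would additionally require R to be symmetric. The strongest is T.

T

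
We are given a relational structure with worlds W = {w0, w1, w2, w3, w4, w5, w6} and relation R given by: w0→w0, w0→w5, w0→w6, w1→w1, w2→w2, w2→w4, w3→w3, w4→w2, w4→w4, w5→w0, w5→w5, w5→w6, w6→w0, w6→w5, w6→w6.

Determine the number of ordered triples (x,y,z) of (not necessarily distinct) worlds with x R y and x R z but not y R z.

0

R is Euclidean; there are no such tuples.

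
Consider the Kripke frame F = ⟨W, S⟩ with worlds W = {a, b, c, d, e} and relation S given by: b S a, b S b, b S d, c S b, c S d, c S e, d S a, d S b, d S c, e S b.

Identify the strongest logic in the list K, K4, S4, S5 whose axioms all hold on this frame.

Transitive (axiom 4): no — b S d and d S c, but not b S c.
Reflexive (axiom T): no — a is not related to itself.
Euclidean (axiom 5): no — b S a and b S d, but not a S d.
So F validates K; K4 would additionally require S to be transitive. The strongest is K.

K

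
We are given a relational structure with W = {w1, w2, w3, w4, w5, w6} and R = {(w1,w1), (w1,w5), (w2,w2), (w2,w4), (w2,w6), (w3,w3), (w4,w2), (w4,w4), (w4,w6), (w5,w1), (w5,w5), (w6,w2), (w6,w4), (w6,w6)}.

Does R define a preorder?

Yes

Reflexive: yes — every world is R-related to itself.
Transitive: yes — every two-step R-path is closed by a direct edge.
So R is a preorder.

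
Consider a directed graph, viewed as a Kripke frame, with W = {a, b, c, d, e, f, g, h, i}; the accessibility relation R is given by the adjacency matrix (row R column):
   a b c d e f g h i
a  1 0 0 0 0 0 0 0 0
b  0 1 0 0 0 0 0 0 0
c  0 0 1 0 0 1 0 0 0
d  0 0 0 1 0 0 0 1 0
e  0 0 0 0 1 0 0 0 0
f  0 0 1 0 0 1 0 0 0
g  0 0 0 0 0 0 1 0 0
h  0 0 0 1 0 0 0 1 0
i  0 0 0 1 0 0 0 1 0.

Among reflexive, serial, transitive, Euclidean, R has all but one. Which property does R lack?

reflexive

Reflexive: no — i is not related to itself.
Serial: yes — every world has a successor (e.g. a R a).
Transitive: yes — every two-step R-path is closed by a direct edge.
Euclidean: yes — any two successors of a common world are R-related.
Only reflexive fails.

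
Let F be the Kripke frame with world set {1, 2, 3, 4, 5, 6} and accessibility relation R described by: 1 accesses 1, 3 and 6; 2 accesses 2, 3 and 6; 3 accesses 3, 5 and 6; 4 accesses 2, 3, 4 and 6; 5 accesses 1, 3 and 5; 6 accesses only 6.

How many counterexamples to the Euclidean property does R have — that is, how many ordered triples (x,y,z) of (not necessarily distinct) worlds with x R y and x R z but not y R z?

17

Enumerating: (1,3,1), (1,6,1), (1,6,3), (2,3,2), (2,6,2), (2,6,3), (3,5,6), (3,6,3), (3,6,5), (4,2,4), (4,3,2), (4,3,4), (4,6,2), (4,6,3), (4,6,4), (5,1,5), (5,3,1).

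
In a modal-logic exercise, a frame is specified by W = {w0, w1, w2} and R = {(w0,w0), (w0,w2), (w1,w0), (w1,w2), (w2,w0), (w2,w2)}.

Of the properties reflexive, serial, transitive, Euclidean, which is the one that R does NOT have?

Reflexive: no — w1 is not related to itself.
Serial: yes — every world has a successor (e.g. w0 R w0).
Transitive: yes — every two-step R-path is closed by a direct edge.
Euclidean: yes — any two successors of a common world are R-related.
Only reflexive fails.

reflexive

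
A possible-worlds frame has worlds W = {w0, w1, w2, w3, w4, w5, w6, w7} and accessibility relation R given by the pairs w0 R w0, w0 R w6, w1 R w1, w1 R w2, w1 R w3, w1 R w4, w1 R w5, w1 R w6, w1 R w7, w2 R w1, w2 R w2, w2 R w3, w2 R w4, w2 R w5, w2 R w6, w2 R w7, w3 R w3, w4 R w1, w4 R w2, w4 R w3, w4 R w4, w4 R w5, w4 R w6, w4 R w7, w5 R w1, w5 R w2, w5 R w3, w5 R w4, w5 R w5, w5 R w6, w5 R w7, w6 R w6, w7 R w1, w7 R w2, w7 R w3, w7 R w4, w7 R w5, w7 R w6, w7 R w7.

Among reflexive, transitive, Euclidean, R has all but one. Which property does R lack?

Reflexive: yes — every world is R-related to itself.
Transitive: yes — every two-step R-path is closed by a direct edge.
Euclidean: no — w1 R w3 and w1 R w2, but not w3 R w2.
Only Euclidean fails.

Euclidean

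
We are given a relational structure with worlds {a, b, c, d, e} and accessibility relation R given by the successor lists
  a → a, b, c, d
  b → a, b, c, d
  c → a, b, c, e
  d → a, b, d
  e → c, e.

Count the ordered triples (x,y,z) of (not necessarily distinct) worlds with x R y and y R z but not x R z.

8

Enumerating: (a,c,e), (b,c,e), (c,a,d), (c,b,d), (d,a,c), (d,b,c), (e,c,a), (e,c,b).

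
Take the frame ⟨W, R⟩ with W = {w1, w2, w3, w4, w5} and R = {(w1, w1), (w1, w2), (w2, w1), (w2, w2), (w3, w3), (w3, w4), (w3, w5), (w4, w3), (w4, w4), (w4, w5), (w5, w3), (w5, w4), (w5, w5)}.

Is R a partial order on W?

Reflexive: yes — every world is R-related to itself.
Transitive: yes — every two-step R-path is closed by a direct edge.
Antisymmetric: no — w1 R w2 and w2 R w1 with w1 ≠ w2.
So R is not a partial order.

No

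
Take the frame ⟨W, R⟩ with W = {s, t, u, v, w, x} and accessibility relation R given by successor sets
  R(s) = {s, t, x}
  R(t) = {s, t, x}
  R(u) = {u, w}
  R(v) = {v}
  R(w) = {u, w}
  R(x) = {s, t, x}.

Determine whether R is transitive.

Yes

Transitive: yes — every two-step R-path is closed by a direct edge.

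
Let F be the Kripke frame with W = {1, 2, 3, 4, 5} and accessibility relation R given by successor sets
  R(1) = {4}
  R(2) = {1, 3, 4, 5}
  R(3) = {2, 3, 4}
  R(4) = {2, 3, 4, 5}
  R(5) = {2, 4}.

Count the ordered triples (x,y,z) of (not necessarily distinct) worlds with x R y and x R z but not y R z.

Enumerating: (2,1,1), (2,1,3), (2,1,5), (2,3,1), (2,3,5), (2,4,1), (2,5,1), (2,5,3), (2,5,5), (3,2,2), (4,2,2), (4,3,5), (4,5,3), (4,5,5), (5,2,2).

15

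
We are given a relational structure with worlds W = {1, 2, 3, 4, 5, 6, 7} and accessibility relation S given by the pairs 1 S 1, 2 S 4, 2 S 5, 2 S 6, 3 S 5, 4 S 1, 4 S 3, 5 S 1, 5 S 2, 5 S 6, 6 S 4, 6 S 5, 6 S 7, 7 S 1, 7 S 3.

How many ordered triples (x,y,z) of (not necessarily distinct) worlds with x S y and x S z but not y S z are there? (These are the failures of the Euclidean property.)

29

Enumerating: (2,4,4), (2,4,5), (2,4,6), (2,5,4), (2,5,5), (2,6,6), (3,5,5), (4,1,3), (4,3,1), (4,3,3), (5,1,2), (5,1,6), … and 17 more.
Total: 29.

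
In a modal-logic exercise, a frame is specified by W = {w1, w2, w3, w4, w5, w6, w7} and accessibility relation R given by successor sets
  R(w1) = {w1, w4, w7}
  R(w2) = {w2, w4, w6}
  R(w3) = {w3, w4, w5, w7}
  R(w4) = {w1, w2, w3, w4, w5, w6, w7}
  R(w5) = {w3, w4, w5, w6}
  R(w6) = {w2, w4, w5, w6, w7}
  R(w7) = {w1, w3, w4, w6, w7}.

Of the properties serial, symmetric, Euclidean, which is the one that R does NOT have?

Euclidean

Serial: yes — every world has a successor (e.g. w1 R w1).
Symmetric: yes — every pair in R has its reverse in R.
Euclidean: no — w3 R w5 and w3 R w7, but not w5 R w7.
Only Euclidean fails.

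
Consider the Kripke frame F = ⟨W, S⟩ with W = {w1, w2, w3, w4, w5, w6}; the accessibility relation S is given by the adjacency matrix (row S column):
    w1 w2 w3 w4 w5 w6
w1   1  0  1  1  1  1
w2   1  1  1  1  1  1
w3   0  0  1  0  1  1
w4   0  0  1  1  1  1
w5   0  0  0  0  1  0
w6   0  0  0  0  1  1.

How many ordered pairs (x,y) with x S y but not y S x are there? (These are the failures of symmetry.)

Enumerating: (w1,w3), (w1,w4), (w1,w5), (w1,w6), (w2,w1), (w2,w3), (w2,w4), (w2,w5), (w2,w6), (w3,w5), (w3,w6), (w4,w3), (w4,w5), (w4,w6), (w6,w5).

15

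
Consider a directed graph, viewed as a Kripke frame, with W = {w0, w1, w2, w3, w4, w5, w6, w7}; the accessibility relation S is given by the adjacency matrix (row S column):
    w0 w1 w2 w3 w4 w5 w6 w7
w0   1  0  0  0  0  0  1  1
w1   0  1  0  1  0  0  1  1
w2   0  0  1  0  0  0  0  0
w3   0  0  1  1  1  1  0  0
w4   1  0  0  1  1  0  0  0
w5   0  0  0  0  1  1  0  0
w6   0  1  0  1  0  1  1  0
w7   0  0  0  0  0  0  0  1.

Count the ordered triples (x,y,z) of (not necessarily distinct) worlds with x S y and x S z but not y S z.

Enumerating: (w0,w6,w0), (w0,w6,w7), (w0,w7,w0), (w0,w7,w6), (w1,w3,w1), (w1,w3,w6), (w1,w3,w7), (w1,w6,w7), (w1,w7,w1), (w1,w7,w3), (w1,w7,w6), (w3,w2,w3), … and 16 more.
Total: 28.

28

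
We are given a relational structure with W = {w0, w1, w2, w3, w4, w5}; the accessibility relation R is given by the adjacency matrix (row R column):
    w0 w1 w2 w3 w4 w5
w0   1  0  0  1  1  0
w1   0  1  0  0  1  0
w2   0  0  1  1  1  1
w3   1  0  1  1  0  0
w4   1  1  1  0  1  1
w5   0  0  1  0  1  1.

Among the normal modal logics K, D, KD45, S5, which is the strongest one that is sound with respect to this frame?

Serial (axiom D): yes — every world has a successor (e.g. w0 R w0).
Euclidean (axiom 5): no — w0 R w3 and w0 R w4, but not w3 R w4.
Transitive (axiom 4): no — w0 R w3 and w3 R w2, but not w0 R w2.
Reflexive (axiom T): yes — every world is R-related to itself.
So F validates K, D; KD45 would additionally require R to be Euclidean and transitive. The strongest is D.

D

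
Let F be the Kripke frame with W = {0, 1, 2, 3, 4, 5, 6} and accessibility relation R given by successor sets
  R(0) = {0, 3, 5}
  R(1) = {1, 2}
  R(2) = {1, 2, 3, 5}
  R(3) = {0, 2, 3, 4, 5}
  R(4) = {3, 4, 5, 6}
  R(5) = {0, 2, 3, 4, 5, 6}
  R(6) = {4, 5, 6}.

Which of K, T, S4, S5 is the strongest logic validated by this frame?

Reflexive (axiom T): yes — every world is R-related to itself.
Transitive (axiom 4): no — 0 R 3 and 3 R 2, but not 0 R 2.
Euclidean (axiom 5): no — 2 R 1 and 2 R 3, but not 1 R 3.
So F validates K, T; S4 would additionally require R to be transitive. The strongest is T.

T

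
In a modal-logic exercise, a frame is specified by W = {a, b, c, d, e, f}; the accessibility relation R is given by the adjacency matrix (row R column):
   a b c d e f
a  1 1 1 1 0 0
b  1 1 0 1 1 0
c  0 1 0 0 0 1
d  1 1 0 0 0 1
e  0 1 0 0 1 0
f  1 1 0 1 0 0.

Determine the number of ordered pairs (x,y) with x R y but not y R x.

Enumerating: (a,c), (c,b), (c,f), (f,a), (f,b).

5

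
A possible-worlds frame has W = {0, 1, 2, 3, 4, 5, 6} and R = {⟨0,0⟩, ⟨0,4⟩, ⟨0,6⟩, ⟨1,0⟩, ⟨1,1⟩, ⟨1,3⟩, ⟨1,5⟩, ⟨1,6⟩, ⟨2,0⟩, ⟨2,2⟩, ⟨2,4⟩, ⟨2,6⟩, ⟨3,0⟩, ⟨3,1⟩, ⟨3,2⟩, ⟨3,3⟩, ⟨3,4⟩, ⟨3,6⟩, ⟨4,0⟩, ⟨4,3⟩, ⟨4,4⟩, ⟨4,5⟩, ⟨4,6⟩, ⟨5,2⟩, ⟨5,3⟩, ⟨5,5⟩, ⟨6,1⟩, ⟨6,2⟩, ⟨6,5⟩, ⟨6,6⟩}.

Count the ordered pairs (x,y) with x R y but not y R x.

13

Enumerating: (0,6), (1,0), (1,5), (2,0), (2,4), (3,0), (3,2), (3,6), (4,5), (4,6), (5,2), (5,3), (6,5).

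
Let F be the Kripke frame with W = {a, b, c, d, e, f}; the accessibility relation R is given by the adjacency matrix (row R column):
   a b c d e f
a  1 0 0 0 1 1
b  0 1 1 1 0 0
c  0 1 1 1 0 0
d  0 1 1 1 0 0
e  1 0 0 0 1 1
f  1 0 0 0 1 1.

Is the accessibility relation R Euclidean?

Yes

Euclidean: yes — any two successors of a common world are R-related.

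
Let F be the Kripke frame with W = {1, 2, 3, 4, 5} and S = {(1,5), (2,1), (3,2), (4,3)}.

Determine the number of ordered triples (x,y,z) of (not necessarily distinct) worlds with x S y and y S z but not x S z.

3

Enumerating: (2,1,5), (3,2,1), (4,3,2).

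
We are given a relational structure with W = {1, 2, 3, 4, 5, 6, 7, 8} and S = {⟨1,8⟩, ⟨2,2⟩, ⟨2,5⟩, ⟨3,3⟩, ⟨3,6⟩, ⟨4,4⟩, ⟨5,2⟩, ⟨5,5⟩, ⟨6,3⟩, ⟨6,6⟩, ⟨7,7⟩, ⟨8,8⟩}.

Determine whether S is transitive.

Transitive: yes — every two-step S-path is closed by a direct edge.

Yes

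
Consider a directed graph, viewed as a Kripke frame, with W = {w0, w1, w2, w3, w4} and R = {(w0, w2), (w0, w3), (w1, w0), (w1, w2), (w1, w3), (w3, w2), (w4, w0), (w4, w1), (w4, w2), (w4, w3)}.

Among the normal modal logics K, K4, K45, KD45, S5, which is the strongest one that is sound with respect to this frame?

Transitive (axiom 4): yes — every two-step R-path is closed by a direct edge.
Euclidean (axiom 5): no — w0 R w2 and w0 R w3, but not w2 R w3.
Serial (axiom D): no — w2 has no R-successor.
Reflexive (axiom T): no — w0 is not related to itself.
So F validates K, K4; K45 would additionally require R to be Euclidean. The strongest is K4.

K4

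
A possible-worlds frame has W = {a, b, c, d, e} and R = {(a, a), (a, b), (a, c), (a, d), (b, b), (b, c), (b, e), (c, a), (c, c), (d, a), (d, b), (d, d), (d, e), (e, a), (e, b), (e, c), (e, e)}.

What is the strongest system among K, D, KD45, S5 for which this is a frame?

Serial (axiom D): yes — every world has a successor (e.g. a R a).
Euclidean (axiom 5): no — a R b and a R d, but not b R d.
Transitive (axiom 4): no — a R b and b R e, but not a R e.
Reflexive (axiom T): yes — every world is R-related to itself.
So F validates K, D; KD45 would additionally require R to be Euclidean and transitive. The strongest is D.

D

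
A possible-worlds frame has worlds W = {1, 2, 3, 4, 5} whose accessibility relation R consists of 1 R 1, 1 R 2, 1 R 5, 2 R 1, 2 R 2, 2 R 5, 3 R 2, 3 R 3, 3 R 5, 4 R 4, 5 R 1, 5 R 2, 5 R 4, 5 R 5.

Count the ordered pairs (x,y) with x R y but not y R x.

3

Enumerating: (3,2), (3,5), (5,4).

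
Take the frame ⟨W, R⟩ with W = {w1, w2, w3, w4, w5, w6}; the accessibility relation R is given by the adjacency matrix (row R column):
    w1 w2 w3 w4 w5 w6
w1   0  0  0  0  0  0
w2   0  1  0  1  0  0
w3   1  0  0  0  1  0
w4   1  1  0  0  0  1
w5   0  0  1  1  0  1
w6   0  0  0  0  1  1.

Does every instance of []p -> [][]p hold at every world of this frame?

No

The schema 4 characterises exactly the transitive frames.
Transitive: no — w2 R w4 and w4 R w1, but not w2 R w1.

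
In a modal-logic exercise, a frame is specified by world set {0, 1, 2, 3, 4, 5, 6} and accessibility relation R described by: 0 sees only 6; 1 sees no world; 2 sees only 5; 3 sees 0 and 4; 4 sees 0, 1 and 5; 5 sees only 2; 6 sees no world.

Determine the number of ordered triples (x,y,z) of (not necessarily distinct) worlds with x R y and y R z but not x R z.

7

Enumerating: (2,5,2), (3,0,6), (3,4,1), (3,4,5), (4,0,6), (4,5,2), (5,2,5).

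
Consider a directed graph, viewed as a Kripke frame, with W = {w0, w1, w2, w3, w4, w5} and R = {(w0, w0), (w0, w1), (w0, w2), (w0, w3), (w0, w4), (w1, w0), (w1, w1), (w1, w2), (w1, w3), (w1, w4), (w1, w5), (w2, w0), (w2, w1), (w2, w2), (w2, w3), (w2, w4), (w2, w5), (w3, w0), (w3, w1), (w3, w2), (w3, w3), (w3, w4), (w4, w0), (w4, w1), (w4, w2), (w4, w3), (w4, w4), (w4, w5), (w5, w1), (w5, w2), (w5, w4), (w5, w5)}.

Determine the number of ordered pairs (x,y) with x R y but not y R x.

0

R is symmetric; there are no such tuples.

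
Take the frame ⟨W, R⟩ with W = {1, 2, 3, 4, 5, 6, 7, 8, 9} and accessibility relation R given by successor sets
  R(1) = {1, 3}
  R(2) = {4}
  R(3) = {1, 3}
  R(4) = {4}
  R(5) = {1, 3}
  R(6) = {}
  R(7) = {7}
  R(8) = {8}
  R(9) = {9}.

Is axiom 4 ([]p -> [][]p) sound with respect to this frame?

Yes

Axiom 4 corresponds to the accessibility relation being transitive.
Transitive: yes — every two-step R-path is closed by a direct edge.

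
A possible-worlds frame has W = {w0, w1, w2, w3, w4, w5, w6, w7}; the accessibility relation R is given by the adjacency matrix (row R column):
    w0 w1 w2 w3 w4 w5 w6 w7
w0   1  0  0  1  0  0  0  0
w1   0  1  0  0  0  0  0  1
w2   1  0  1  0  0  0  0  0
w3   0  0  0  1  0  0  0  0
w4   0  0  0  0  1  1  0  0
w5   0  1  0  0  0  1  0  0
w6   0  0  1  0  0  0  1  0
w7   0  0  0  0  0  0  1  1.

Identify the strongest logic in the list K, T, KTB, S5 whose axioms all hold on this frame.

Reflexive (axiom T): yes — every world is R-related to itself.
Symmetric (axiom B): no — w0 R w3 but not w3 R w0.
Euclidean (axiom 5): no — w0 R w3 and w0 R w0, but not w3 R w0.
So F validates K, T; KTB would additionally require R to be symmetric. The strongest is T.

T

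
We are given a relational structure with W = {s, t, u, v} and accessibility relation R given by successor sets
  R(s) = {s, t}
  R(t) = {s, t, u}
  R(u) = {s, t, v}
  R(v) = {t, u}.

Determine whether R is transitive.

Transitive: no — s R t and t R u, but not s R u.

No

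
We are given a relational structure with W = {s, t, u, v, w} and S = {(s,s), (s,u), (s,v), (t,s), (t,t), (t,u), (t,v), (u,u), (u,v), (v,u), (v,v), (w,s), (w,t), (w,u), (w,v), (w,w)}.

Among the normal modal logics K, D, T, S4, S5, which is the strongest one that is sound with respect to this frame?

S4

Serial (axiom D): yes — every world has a successor (e.g. s S s).
Reflexive (axiom T): yes — every world is S-related to itself.
Transitive (axiom 4): yes — every two-step S-path is closed by a direct edge.
Euclidean (axiom 5): no — t S u and t S s, but not u S s.
So F validates K, D, T, S4; S5 would additionally require S to be Euclidean. The strongest is S4.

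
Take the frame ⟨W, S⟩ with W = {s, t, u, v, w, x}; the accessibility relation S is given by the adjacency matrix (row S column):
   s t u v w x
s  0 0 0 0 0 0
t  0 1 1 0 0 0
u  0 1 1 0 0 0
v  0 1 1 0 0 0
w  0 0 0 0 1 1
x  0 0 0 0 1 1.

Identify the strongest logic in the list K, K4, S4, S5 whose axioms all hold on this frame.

Transitive (axiom 4): yes — every two-step S-path is closed by a direct edge.
Reflexive (axiom T): no — s is not related to itself.
Euclidean (axiom 5): yes — any two successors of a common world are S-related.
So F validates K, K4; S4 would additionally require S to be reflexive. The strongest is K4.

K4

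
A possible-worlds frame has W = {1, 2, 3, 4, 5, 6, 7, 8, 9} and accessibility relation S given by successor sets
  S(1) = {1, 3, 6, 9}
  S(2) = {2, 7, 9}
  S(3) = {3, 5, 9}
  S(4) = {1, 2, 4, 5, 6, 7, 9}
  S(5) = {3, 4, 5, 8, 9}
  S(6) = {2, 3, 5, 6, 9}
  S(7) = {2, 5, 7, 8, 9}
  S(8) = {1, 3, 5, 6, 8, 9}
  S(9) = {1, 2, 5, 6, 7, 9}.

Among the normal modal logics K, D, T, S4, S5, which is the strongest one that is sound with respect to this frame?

T

Serial (axiom D): yes — every world has a successor (e.g. 1 S 1).
Reflexive (axiom T): yes — every world is S-related to itself.
Transitive (axiom 4): no — 1 S 3 and 3 S 5, but not 1 S 5.
Euclidean (axiom 5): no — 1 S 3 and 1 S 6, but not 3 S 6.
So F validates K, D, T; S4 would additionally require S to be transitive. The strongest is T.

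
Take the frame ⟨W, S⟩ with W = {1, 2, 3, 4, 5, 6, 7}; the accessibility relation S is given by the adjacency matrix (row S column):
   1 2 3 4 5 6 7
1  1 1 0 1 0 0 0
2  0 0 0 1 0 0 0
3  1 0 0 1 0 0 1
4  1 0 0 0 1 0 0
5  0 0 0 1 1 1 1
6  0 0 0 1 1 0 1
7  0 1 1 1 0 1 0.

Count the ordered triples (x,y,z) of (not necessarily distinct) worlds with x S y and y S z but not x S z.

27

Enumerating: (1,4,5), (2,4,1), (2,4,5), (3,1,2), (3,4,5), (3,7,2), (3,7,3), (3,7,6), (4,1,2), (4,1,4), (4,5,4), (4,5,6), … and 15 more.
Total: 27.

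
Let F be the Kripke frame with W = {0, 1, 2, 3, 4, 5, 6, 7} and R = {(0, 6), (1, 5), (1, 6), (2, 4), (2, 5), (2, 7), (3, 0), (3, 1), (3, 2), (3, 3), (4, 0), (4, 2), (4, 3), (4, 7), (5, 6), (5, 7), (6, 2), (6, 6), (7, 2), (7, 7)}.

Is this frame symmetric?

No

Symmetric: no — 0 R 6 but not 6 R 0.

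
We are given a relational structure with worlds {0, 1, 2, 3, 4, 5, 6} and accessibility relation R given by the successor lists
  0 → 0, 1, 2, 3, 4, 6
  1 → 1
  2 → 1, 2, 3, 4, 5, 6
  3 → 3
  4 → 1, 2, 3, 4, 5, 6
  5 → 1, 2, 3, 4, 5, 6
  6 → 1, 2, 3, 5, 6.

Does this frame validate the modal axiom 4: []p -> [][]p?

The schema 4 characterises exactly the transitive frames.
Transitive: no — 0 R 2 and 2 R 5, but not 0 R 5.

No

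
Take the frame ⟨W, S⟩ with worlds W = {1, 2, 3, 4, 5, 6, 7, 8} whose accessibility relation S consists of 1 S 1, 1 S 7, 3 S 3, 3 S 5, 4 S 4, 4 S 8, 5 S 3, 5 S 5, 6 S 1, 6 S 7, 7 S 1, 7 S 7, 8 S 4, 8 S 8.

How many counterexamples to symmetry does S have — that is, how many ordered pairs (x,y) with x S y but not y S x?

Enumerating: (6,1), (6,7).

2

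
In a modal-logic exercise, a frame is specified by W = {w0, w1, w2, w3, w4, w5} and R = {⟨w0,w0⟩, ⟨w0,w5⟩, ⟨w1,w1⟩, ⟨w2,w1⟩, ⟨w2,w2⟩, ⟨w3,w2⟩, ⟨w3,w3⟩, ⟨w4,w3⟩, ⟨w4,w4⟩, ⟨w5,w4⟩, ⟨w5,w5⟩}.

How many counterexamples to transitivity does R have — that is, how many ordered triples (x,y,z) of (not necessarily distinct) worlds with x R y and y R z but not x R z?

Enumerating: (w0,w5,w4), (w3,w2,w1), (w4,w3,w2), (w5,w4,w3).

4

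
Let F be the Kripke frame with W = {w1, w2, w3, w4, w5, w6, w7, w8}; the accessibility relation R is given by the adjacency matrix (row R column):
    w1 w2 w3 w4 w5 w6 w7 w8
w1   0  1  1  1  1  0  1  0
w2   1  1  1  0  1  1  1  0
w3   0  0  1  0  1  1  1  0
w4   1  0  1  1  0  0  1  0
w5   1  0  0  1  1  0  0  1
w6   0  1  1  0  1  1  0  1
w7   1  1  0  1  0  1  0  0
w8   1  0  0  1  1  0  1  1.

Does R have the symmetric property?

No

Symmetric: no — w1 R w3 but not w3 R w1.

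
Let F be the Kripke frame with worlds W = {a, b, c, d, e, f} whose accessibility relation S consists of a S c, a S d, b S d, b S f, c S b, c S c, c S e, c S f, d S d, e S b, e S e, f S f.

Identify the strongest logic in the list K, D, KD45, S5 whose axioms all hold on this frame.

D

Serial (axiom D): yes — every world has a successor (e.g. a S c).
Euclidean (axiom 5): no — a S c and a S d, but not c S d.
Transitive (axiom 4): no — a S c and c S b, but not a S b.
Reflexive (axiom T): no — a is not related to itself.
So F validates K, D; KD45 would additionally require S to be Euclidean and transitive. The strongest is D.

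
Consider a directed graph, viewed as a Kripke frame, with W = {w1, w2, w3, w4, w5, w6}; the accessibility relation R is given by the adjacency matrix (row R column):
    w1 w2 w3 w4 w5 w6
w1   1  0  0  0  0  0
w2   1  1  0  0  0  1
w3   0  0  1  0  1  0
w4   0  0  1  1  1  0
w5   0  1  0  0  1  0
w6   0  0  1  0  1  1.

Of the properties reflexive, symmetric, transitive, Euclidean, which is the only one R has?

Reflexive: yes — every world is R-related to itself.
Symmetric: no — w2 R w1 but not w1 R w2.
Transitive: no — w2 R w6 and w6 R w3, but not w2 R w3.
Euclidean: no — w2 R w1 and w2 R w6, but not w1 R w6.
Only reflexive holds.

reflexive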